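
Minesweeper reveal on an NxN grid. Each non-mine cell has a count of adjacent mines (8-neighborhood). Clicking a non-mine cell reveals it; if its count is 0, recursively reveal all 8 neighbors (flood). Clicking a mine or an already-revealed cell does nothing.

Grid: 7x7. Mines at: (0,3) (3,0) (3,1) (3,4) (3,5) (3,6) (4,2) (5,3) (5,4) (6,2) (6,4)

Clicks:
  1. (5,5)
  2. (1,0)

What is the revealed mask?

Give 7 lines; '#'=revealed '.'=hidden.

Click 1 (5,5) count=2: revealed 1 new [(5,5)] -> total=1
Click 2 (1,0) count=0: revealed 9 new [(0,0) (0,1) (0,2) (1,0) (1,1) (1,2) (2,0) (2,1) (2,2)] -> total=10

Answer: ###....
###....
###....
.......
.......
.....#.
.......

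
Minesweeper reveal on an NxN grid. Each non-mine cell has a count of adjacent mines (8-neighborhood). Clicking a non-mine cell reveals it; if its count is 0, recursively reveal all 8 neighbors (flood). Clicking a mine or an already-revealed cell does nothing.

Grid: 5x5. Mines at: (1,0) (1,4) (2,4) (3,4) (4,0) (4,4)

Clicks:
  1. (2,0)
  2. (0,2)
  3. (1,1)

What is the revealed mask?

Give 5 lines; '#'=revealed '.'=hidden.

Click 1 (2,0) count=1: revealed 1 new [(2,0)] -> total=1
Click 2 (0,2) count=0: revealed 15 new [(0,1) (0,2) (0,3) (1,1) (1,2) (1,3) (2,1) (2,2) (2,3) (3,1) (3,2) (3,3) (4,1) (4,2) (4,3)] -> total=16
Click 3 (1,1) count=1: revealed 0 new [(none)] -> total=16

Answer: .###.
.###.
####.
.###.
.###.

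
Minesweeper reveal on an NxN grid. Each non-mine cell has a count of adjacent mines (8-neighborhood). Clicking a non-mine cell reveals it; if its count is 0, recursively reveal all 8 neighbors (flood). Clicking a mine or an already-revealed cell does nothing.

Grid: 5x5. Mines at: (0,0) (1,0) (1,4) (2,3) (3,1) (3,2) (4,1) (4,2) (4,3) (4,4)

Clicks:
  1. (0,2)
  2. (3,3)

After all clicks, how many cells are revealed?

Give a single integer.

Answer: 7

Derivation:
Click 1 (0,2) count=0: revealed 6 new [(0,1) (0,2) (0,3) (1,1) (1,2) (1,3)] -> total=6
Click 2 (3,3) count=5: revealed 1 new [(3,3)] -> total=7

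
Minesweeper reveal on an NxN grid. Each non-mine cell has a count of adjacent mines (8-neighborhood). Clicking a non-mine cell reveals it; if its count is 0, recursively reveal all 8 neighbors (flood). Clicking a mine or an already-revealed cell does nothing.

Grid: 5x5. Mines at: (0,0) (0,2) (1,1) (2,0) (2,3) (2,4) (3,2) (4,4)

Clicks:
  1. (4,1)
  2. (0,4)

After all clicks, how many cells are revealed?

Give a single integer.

Answer: 5

Derivation:
Click 1 (4,1) count=1: revealed 1 new [(4,1)] -> total=1
Click 2 (0,4) count=0: revealed 4 new [(0,3) (0,4) (1,3) (1,4)] -> total=5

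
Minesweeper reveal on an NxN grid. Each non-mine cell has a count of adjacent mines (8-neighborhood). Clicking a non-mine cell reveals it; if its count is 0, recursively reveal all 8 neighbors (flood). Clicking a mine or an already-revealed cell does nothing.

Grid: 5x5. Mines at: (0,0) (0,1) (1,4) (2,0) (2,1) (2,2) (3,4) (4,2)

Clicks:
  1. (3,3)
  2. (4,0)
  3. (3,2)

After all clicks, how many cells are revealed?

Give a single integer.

Click 1 (3,3) count=3: revealed 1 new [(3,3)] -> total=1
Click 2 (4,0) count=0: revealed 4 new [(3,0) (3,1) (4,0) (4,1)] -> total=5
Click 3 (3,2) count=3: revealed 1 new [(3,2)] -> total=6

Answer: 6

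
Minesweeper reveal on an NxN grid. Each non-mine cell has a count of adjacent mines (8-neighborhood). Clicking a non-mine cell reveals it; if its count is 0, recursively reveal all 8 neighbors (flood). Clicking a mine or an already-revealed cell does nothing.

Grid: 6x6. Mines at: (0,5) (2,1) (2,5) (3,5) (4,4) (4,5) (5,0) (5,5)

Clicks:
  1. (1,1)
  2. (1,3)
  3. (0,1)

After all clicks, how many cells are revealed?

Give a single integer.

Answer: 16

Derivation:
Click 1 (1,1) count=1: revealed 1 new [(1,1)] -> total=1
Click 2 (1,3) count=0: revealed 15 new [(0,0) (0,1) (0,2) (0,3) (0,4) (1,0) (1,2) (1,3) (1,4) (2,2) (2,3) (2,4) (3,2) (3,3) (3,4)] -> total=16
Click 3 (0,1) count=0: revealed 0 new [(none)] -> total=16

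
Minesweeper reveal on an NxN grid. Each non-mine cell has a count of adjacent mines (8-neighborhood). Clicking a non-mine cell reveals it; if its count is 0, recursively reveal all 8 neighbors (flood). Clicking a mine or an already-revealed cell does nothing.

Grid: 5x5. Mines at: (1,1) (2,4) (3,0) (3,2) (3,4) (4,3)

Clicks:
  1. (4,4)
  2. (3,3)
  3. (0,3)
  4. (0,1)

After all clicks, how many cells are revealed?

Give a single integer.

Click 1 (4,4) count=2: revealed 1 new [(4,4)] -> total=1
Click 2 (3,3) count=4: revealed 1 new [(3,3)] -> total=2
Click 3 (0,3) count=0: revealed 6 new [(0,2) (0,3) (0,4) (1,2) (1,3) (1,4)] -> total=8
Click 4 (0,1) count=1: revealed 1 new [(0,1)] -> total=9

Answer: 9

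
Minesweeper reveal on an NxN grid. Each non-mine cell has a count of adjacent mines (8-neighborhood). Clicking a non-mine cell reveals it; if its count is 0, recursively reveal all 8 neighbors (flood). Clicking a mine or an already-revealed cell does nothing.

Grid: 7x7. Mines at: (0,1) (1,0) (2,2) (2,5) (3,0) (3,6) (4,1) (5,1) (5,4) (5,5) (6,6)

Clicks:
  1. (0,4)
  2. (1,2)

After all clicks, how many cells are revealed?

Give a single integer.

Answer: 10

Derivation:
Click 1 (0,4) count=0: revealed 10 new [(0,2) (0,3) (0,4) (0,5) (0,6) (1,2) (1,3) (1,4) (1,5) (1,6)] -> total=10
Click 2 (1,2) count=2: revealed 0 new [(none)] -> total=10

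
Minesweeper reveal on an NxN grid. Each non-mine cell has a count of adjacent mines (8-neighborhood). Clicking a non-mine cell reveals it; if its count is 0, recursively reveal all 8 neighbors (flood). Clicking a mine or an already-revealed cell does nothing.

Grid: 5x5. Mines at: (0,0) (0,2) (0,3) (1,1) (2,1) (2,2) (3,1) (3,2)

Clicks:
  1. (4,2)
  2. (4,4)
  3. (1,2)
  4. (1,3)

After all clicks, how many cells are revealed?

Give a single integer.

Answer: 10

Derivation:
Click 1 (4,2) count=2: revealed 1 new [(4,2)] -> total=1
Click 2 (4,4) count=0: revealed 8 new [(1,3) (1,4) (2,3) (2,4) (3,3) (3,4) (4,3) (4,4)] -> total=9
Click 3 (1,2) count=5: revealed 1 new [(1,2)] -> total=10
Click 4 (1,3) count=3: revealed 0 new [(none)] -> total=10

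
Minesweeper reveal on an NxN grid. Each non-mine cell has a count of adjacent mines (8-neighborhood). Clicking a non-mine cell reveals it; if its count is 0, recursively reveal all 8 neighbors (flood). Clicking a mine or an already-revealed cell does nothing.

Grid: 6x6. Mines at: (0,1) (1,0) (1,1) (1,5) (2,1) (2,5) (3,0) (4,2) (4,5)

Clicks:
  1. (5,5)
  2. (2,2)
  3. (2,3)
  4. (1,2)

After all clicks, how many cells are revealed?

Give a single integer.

Click 1 (5,5) count=1: revealed 1 new [(5,5)] -> total=1
Click 2 (2,2) count=2: revealed 1 new [(2,2)] -> total=2
Click 3 (2,3) count=0: revealed 11 new [(0,2) (0,3) (0,4) (1,2) (1,3) (1,4) (2,3) (2,4) (3,2) (3,3) (3,4)] -> total=13
Click 4 (1,2) count=3: revealed 0 new [(none)] -> total=13

Answer: 13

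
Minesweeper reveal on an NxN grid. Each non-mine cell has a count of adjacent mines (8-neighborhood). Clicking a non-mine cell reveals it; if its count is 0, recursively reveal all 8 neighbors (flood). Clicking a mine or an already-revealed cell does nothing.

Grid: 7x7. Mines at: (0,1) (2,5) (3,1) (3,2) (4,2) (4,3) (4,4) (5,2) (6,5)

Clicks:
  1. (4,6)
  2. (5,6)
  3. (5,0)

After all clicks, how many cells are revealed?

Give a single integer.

Answer: 12

Derivation:
Click 1 (4,6) count=0: revealed 6 new [(3,5) (3,6) (4,5) (4,6) (5,5) (5,6)] -> total=6
Click 2 (5,6) count=1: revealed 0 new [(none)] -> total=6
Click 3 (5,0) count=0: revealed 6 new [(4,0) (4,1) (5,0) (5,1) (6,0) (6,1)] -> total=12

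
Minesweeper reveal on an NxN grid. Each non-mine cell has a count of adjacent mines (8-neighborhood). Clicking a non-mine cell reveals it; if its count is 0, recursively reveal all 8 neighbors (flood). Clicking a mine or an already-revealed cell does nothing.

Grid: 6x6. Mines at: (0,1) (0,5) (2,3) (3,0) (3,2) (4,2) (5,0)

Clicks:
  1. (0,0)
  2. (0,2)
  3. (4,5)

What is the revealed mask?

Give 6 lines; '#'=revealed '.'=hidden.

Answer: #.#...
....##
....##
...###
...###
...###

Derivation:
Click 1 (0,0) count=1: revealed 1 new [(0,0)] -> total=1
Click 2 (0,2) count=1: revealed 1 new [(0,2)] -> total=2
Click 3 (4,5) count=0: revealed 13 new [(1,4) (1,5) (2,4) (2,5) (3,3) (3,4) (3,5) (4,3) (4,4) (4,5) (5,3) (5,4) (5,5)] -> total=15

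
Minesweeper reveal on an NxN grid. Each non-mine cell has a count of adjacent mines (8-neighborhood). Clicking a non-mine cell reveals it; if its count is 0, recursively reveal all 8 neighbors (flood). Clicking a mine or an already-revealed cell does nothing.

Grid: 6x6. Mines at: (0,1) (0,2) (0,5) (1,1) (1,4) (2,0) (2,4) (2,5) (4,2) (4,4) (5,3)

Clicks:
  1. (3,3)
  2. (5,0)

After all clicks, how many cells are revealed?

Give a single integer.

Answer: 7

Derivation:
Click 1 (3,3) count=3: revealed 1 new [(3,3)] -> total=1
Click 2 (5,0) count=0: revealed 6 new [(3,0) (3,1) (4,0) (4,1) (5,0) (5,1)] -> total=7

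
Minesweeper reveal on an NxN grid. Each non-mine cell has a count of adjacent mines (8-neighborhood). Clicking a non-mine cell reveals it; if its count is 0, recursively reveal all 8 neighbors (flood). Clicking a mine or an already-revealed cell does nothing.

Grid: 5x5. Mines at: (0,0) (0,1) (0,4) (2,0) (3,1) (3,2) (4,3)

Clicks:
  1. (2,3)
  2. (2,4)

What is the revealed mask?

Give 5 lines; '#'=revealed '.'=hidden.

Click 1 (2,3) count=1: revealed 1 new [(2,3)] -> total=1
Click 2 (2,4) count=0: revealed 5 new [(1,3) (1,4) (2,4) (3,3) (3,4)] -> total=6

Answer: .....
...##
...##
...##
.....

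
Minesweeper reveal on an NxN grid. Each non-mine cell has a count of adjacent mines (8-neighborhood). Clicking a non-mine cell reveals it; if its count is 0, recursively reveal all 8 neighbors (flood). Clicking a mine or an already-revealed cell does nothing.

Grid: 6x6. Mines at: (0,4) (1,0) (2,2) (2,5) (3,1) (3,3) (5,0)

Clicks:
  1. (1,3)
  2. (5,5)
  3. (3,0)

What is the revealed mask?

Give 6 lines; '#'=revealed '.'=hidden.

Click 1 (1,3) count=2: revealed 1 new [(1,3)] -> total=1
Click 2 (5,5) count=0: revealed 12 new [(3,4) (3,5) (4,1) (4,2) (4,3) (4,4) (4,5) (5,1) (5,2) (5,3) (5,4) (5,5)] -> total=13
Click 3 (3,0) count=1: revealed 1 new [(3,0)] -> total=14

Answer: ......
...#..
......
#...##
.#####
.#####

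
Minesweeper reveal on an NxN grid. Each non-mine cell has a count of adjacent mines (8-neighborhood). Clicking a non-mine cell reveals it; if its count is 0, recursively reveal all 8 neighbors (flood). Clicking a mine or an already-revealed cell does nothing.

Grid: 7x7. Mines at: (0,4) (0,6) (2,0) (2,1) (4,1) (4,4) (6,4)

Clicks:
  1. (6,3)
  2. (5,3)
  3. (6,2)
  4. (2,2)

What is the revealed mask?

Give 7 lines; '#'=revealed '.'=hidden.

Click 1 (6,3) count=1: revealed 1 new [(6,3)] -> total=1
Click 2 (5,3) count=2: revealed 1 new [(5,3)] -> total=2
Click 3 (6,2) count=0: revealed 6 new [(5,0) (5,1) (5,2) (6,0) (6,1) (6,2)] -> total=8
Click 4 (2,2) count=1: revealed 1 new [(2,2)] -> total=9

Answer: .......
.......
..#....
.......
.......
####...
####...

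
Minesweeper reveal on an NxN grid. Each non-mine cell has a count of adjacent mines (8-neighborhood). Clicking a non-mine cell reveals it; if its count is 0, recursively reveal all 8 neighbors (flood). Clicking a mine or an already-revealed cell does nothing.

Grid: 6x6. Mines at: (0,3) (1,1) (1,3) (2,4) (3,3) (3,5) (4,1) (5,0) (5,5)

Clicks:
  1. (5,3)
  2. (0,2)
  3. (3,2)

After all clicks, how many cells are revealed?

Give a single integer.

Answer: 8

Derivation:
Click 1 (5,3) count=0: revealed 6 new [(4,2) (4,3) (4,4) (5,2) (5,3) (5,4)] -> total=6
Click 2 (0,2) count=3: revealed 1 new [(0,2)] -> total=7
Click 3 (3,2) count=2: revealed 1 new [(3,2)] -> total=8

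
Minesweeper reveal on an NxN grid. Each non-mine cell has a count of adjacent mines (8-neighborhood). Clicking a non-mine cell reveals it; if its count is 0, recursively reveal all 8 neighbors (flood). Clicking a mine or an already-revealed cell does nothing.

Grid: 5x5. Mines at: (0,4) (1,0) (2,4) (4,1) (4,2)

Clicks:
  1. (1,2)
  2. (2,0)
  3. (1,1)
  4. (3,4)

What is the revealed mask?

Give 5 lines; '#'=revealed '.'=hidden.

Click 1 (1,2) count=0: revealed 12 new [(0,1) (0,2) (0,3) (1,1) (1,2) (1,3) (2,1) (2,2) (2,3) (3,1) (3,2) (3,3)] -> total=12
Click 2 (2,0) count=1: revealed 1 new [(2,0)] -> total=13
Click 3 (1,1) count=1: revealed 0 new [(none)] -> total=13
Click 4 (3,4) count=1: revealed 1 new [(3,4)] -> total=14

Answer: .###.
.###.
####.
.####
.....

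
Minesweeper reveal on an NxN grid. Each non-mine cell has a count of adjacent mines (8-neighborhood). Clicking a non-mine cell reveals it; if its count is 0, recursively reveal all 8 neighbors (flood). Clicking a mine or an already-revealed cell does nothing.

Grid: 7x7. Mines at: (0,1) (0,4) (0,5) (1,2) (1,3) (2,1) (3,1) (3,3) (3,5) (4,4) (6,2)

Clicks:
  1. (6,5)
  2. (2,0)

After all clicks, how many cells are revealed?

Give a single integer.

Click 1 (6,5) count=0: revealed 10 new [(4,5) (4,6) (5,3) (5,4) (5,5) (5,6) (6,3) (6,4) (6,5) (6,6)] -> total=10
Click 2 (2,0) count=2: revealed 1 new [(2,0)] -> total=11

Answer: 11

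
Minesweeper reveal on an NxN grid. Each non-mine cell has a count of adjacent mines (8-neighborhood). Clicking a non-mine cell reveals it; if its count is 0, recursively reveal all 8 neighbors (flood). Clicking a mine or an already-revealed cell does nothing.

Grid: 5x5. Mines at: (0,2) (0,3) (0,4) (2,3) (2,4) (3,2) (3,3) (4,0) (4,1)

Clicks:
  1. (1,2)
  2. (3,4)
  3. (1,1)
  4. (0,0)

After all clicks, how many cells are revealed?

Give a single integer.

Click 1 (1,2) count=3: revealed 1 new [(1,2)] -> total=1
Click 2 (3,4) count=3: revealed 1 new [(3,4)] -> total=2
Click 3 (1,1) count=1: revealed 1 new [(1,1)] -> total=3
Click 4 (0,0) count=0: revealed 7 new [(0,0) (0,1) (1,0) (2,0) (2,1) (3,0) (3,1)] -> total=10

Answer: 10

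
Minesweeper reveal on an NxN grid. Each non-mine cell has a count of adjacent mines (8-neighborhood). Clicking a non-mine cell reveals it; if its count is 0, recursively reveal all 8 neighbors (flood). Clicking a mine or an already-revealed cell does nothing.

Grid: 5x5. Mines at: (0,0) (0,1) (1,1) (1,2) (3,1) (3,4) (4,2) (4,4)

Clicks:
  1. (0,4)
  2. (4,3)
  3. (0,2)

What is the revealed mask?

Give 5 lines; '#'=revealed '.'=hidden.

Click 1 (0,4) count=0: revealed 6 new [(0,3) (0,4) (1,3) (1,4) (2,3) (2,4)] -> total=6
Click 2 (4,3) count=3: revealed 1 new [(4,3)] -> total=7
Click 3 (0,2) count=3: revealed 1 new [(0,2)] -> total=8

Answer: ..###
...##
...##
.....
...#.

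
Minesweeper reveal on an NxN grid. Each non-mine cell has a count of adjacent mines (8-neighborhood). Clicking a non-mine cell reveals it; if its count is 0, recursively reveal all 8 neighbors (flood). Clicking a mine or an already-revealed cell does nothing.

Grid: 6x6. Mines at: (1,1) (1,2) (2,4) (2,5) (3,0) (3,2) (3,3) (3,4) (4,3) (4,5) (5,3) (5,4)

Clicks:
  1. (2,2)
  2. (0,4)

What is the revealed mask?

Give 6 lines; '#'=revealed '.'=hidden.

Click 1 (2,2) count=4: revealed 1 new [(2,2)] -> total=1
Click 2 (0,4) count=0: revealed 6 new [(0,3) (0,4) (0,5) (1,3) (1,4) (1,5)] -> total=7

Answer: ...###
...###
..#...
......
......
......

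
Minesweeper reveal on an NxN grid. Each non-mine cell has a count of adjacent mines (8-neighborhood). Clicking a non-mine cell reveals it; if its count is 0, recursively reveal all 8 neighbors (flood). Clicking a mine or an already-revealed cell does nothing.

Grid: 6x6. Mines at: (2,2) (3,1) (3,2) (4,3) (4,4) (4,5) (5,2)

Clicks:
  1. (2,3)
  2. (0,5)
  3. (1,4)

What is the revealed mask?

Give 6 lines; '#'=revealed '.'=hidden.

Answer: ######
######
##.###
...###
......
......

Derivation:
Click 1 (2,3) count=2: revealed 1 new [(2,3)] -> total=1
Click 2 (0,5) count=0: revealed 19 new [(0,0) (0,1) (0,2) (0,3) (0,4) (0,5) (1,0) (1,1) (1,2) (1,3) (1,4) (1,5) (2,0) (2,1) (2,4) (2,5) (3,3) (3,4) (3,5)] -> total=20
Click 3 (1,4) count=0: revealed 0 new [(none)] -> total=20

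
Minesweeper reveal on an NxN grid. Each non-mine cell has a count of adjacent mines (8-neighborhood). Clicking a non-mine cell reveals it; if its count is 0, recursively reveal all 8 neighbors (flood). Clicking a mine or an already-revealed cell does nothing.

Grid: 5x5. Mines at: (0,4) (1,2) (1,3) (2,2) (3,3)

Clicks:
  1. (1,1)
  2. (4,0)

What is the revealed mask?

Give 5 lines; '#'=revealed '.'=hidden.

Click 1 (1,1) count=2: revealed 1 new [(1,1)] -> total=1
Click 2 (4,0) count=0: revealed 11 new [(0,0) (0,1) (1,0) (2,0) (2,1) (3,0) (3,1) (3,2) (4,0) (4,1) (4,2)] -> total=12

Answer: ##...
##...
##...
###..
###..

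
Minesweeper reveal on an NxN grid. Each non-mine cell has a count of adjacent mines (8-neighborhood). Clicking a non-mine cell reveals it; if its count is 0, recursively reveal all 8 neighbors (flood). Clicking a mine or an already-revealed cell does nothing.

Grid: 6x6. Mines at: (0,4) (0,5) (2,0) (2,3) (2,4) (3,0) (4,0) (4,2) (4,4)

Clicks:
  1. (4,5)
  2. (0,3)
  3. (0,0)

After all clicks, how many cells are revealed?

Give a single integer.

Click 1 (4,5) count=1: revealed 1 new [(4,5)] -> total=1
Click 2 (0,3) count=1: revealed 1 new [(0,3)] -> total=2
Click 3 (0,0) count=0: revealed 7 new [(0,0) (0,1) (0,2) (1,0) (1,1) (1,2) (1,3)] -> total=9

Answer: 9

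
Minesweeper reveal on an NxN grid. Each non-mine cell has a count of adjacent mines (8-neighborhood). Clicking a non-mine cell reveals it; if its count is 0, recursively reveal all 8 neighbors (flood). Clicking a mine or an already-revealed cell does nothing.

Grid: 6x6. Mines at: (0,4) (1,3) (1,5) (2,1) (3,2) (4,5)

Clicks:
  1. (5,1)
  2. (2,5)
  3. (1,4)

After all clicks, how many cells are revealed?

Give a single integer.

Click 1 (5,1) count=0: revealed 12 new [(3,0) (3,1) (4,0) (4,1) (4,2) (4,3) (4,4) (5,0) (5,1) (5,2) (5,3) (5,4)] -> total=12
Click 2 (2,5) count=1: revealed 1 new [(2,5)] -> total=13
Click 3 (1,4) count=3: revealed 1 new [(1,4)] -> total=14

Answer: 14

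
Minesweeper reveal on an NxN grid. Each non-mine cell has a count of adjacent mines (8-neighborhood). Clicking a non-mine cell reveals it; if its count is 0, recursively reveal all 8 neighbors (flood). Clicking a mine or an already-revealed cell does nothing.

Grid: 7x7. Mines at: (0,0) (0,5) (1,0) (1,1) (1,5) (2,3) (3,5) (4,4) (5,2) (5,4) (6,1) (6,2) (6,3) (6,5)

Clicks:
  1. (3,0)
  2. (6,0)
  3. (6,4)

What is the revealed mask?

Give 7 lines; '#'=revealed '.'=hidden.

Answer: .......
.......
###....
###....
###....
##.....
#...#..

Derivation:
Click 1 (3,0) count=0: revealed 11 new [(2,0) (2,1) (2,2) (3,0) (3,1) (3,2) (4,0) (4,1) (4,2) (5,0) (5,1)] -> total=11
Click 2 (6,0) count=1: revealed 1 new [(6,0)] -> total=12
Click 3 (6,4) count=3: revealed 1 new [(6,4)] -> total=13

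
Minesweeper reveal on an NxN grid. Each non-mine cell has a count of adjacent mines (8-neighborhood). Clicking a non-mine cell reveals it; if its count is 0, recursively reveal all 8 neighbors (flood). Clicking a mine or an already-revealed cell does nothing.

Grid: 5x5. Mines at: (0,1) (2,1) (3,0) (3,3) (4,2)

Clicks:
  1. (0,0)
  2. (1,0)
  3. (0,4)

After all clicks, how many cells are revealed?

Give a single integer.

Answer: 11

Derivation:
Click 1 (0,0) count=1: revealed 1 new [(0,0)] -> total=1
Click 2 (1,0) count=2: revealed 1 new [(1,0)] -> total=2
Click 3 (0,4) count=0: revealed 9 new [(0,2) (0,3) (0,4) (1,2) (1,3) (1,4) (2,2) (2,3) (2,4)] -> total=11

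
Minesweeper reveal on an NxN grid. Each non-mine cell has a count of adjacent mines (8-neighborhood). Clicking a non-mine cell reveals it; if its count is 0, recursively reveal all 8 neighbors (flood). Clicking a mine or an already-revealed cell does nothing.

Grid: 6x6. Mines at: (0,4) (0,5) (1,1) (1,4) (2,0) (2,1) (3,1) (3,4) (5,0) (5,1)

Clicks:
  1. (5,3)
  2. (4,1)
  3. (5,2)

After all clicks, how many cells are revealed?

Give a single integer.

Click 1 (5,3) count=0: revealed 8 new [(4,2) (4,3) (4,4) (4,5) (5,2) (5,3) (5,4) (5,5)] -> total=8
Click 2 (4,1) count=3: revealed 1 new [(4,1)] -> total=9
Click 3 (5,2) count=1: revealed 0 new [(none)] -> total=9

Answer: 9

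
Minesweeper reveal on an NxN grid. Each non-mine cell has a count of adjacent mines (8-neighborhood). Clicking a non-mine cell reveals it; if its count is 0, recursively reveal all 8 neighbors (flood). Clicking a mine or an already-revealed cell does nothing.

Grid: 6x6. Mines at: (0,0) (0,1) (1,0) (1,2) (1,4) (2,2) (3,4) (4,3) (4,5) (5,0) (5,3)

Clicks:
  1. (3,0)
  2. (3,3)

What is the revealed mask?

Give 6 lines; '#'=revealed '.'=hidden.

Answer: ......
......
##....
##.#..
##....
......

Derivation:
Click 1 (3,0) count=0: revealed 6 new [(2,0) (2,1) (3,0) (3,1) (4,0) (4,1)] -> total=6
Click 2 (3,3) count=3: revealed 1 new [(3,3)] -> total=7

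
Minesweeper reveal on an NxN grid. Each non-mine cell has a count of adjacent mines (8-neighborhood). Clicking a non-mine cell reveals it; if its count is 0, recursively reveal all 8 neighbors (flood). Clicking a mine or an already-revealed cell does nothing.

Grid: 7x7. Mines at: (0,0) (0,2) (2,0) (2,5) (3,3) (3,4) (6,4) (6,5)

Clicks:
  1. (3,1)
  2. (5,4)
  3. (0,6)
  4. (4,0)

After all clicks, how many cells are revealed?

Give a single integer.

Answer: 24

Derivation:
Click 1 (3,1) count=1: revealed 1 new [(3,1)] -> total=1
Click 2 (5,4) count=2: revealed 1 new [(5,4)] -> total=2
Click 3 (0,6) count=0: revealed 8 new [(0,3) (0,4) (0,5) (0,6) (1,3) (1,4) (1,5) (1,6)] -> total=10
Click 4 (4,0) count=0: revealed 14 new [(3,0) (3,2) (4,0) (4,1) (4,2) (4,3) (5,0) (5,1) (5,2) (5,3) (6,0) (6,1) (6,2) (6,3)] -> total=24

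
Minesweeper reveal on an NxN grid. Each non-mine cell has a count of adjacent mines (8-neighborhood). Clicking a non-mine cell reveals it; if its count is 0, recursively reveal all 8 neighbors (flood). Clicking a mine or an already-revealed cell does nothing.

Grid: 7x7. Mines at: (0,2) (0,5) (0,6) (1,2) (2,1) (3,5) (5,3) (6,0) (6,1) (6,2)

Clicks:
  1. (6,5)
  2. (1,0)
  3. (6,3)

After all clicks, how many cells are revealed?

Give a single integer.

Answer: 11

Derivation:
Click 1 (6,5) count=0: revealed 9 new [(4,4) (4,5) (4,6) (5,4) (5,5) (5,6) (6,4) (6,5) (6,6)] -> total=9
Click 2 (1,0) count=1: revealed 1 new [(1,0)] -> total=10
Click 3 (6,3) count=2: revealed 1 new [(6,3)] -> total=11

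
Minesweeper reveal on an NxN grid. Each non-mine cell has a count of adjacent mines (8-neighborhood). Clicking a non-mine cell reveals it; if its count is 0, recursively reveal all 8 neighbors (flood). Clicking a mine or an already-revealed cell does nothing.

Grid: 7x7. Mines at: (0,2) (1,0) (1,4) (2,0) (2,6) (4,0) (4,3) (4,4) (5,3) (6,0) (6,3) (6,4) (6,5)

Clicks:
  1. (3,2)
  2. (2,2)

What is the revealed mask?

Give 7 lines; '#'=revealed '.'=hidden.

Click 1 (3,2) count=1: revealed 1 new [(3,2)] -> total=1
Click 2 (2,2) count=0: revealed 8 new [(1,1) (1,2) (1,3) (2,1) (2,2) (2,3) (3,1) (3,3)] -> total=9

Answer: .......
.###...
.###...
.###...
.......
.......
.......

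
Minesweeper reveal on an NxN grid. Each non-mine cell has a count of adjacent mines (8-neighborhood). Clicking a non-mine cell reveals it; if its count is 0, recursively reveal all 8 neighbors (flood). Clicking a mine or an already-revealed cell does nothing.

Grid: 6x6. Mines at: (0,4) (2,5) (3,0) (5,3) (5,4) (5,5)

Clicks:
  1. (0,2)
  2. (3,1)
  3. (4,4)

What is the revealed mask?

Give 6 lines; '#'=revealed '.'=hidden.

Click 1 (0,2) count=0: revealed 22 new [(0,0) (0,1) (0,2) (0,3) (1,0) (1,1) (1,2) (1,3) (1,4) (2,0) (2,1) (2,2) (2,3) (2,4) (3,1) (3,2) (3,3) (3,4) (4,1) (4,2) (4,3) (4,4)] -> total=22
Click 2 (3,1) count=1: revealed 0 new [(none)] -> total=22
Click 3 (4,4) count=3: revealed 0 new [(none)] -> total=22

Answer: ####..
#####.
#####.
.####.
.####.
......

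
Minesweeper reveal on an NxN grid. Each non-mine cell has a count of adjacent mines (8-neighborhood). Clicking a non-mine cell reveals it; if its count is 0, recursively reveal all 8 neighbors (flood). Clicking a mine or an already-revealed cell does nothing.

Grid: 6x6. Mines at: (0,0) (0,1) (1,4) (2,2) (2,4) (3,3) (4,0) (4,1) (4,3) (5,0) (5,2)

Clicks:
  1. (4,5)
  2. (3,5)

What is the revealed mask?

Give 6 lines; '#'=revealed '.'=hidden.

Answer: ......
......
......
....##
....##
....##

Derivation:
Click 1 (4,5) count=0: revealed 6 new [(3,4) (3,5) (4,4) (4,5) (5,4) (5,5)] -> total=6
Click 2 (3,5) count=1: revealed 0 new [(none)] -> total=6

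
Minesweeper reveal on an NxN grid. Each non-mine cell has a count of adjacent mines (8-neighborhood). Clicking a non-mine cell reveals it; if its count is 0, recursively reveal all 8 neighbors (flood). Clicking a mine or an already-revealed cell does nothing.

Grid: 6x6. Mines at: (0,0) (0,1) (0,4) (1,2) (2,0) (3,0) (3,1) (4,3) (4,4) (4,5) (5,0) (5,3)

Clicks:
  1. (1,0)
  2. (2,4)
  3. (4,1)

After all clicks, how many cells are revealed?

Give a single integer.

Click 1 (1,0) count=3: revealed 1 new [(1,0)] -> total=1
Click 2 (2,4) count=0: revealed 9 new [(1,3) (1,4) (1,5) (2,3) (2,4) (2,5) (3,3) (3,4) (3,5)] -> total=10
Click 3 (4,1) count=3: revealed 1 new [(4,1)] -> total=11

Answer: 11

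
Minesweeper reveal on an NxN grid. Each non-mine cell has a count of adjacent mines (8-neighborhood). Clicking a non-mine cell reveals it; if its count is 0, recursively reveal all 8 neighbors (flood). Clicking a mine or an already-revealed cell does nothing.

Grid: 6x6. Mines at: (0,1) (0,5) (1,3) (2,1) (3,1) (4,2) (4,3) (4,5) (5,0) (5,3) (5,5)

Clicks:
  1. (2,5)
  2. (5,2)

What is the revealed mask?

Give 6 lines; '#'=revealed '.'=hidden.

Answer: ......
....##
....##
....##
......
..#...

Derivation:
Click 1 (2,5) count=0: revealed 6 new [(1,4) (1,5) (2,4) (2,5) (3,4) (3,5)] -> total=6
Click 2 (5,2) count=3: revealed 1 new [(5,2)] -> total=7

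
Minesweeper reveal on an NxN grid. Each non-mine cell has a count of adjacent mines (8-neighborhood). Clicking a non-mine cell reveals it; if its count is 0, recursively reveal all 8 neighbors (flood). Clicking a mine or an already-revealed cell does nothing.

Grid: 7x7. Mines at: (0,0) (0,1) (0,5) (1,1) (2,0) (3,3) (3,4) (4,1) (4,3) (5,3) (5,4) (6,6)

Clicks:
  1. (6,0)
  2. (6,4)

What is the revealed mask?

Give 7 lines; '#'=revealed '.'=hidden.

Click 1 (6,0) count=0: revealed 6 new [(5,0) (5,1) (5,2) (6,0) (6,1) (6,2)] -> total=6
Click 2 (6,4) count=2: revealed 1 new [(6,4)] -> total=7

Answer: .......
.......
.......
.......
.......
###....
###.#..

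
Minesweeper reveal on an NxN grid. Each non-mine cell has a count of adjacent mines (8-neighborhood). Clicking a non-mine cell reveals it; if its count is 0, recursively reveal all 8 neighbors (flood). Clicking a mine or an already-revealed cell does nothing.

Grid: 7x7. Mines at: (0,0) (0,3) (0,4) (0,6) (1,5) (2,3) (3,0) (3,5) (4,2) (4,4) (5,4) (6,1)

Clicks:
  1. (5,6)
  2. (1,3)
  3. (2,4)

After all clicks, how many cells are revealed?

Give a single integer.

Click 1 (5,6) count=0: revealed 6 new [(4,5) (4,6) (5,5) (5,6) (6,5) (6,6)] -> total=6
Click 2 (1,3) count=3: revealed 1 new [(1,3)] -> total=7
Click 3 (2,4) count=3: revealed 1 new [(2,4)] -> total=8

Answer: 8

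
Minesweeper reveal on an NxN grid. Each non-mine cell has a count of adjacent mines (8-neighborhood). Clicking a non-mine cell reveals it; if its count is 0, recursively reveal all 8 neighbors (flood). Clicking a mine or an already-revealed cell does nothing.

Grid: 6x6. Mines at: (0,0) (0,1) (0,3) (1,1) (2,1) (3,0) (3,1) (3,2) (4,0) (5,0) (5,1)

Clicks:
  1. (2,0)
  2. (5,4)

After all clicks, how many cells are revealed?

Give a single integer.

Answer: 20

Derivation:
Click 1 (2,0) count=4: revealed 1 new [(2,0)] -> total=1
Click 2 (5,4) count=0: revealed 19 new [(0,4) (0,5) (1,3) (1,4) (1,5) (2,3) (2,4) (2,5) (3,3) (3,4) (3,5) (4,2) (4,3) (4,4) (4,5) (5,2) (5,3) (5,4) (5,5)] -> total=20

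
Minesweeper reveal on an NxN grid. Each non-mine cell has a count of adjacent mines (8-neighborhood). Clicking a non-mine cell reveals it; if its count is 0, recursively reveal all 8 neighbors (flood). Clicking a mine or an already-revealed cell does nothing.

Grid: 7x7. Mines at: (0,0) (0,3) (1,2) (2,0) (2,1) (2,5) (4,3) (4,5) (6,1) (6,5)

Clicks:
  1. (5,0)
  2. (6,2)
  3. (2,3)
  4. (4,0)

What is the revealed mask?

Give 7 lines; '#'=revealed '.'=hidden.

Click 1 (5,0) count=1: revealed 1 new [(5,0)] -> total=1
Click 2 (6,2) count=1: revealed 1 new [(6,2)] -> total=2
Click 3 (2,3) count=1: revealed 1 new [(2,3)] -> total=3
Click 4 (4,0) count=0: revealed 8 new [(3,0) (3,1) (3,2) (4,0) (4,1) (4,2) (5,1) (5,2)] -> total=11

Answer: .......
.......
...#...
###....
###....
###....
..#....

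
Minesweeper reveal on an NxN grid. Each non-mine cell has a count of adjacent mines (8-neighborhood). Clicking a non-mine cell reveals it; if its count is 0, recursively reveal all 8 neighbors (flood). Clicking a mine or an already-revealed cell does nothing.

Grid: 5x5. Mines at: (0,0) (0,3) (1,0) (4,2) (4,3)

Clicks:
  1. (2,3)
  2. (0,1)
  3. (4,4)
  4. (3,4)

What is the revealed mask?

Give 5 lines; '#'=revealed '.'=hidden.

Answer: .#...
.####
.####
.####
....#

Derivation:
Click 1 (2,3) count=0: revealed 12 new [(1,1) (1,2) (1,3) (1,4) (2,1) (2,2) (2,3) (2,4) (3,1) (3,2) (3,3) (3,4)] -> total=12
Click 2 (0,1) count=2: revealed 1 new [(0,1)] -> total=13
Click 3 (4,4) count=1: revealed 1 new [(4,4)] -> total=14
Click 4 (3,4) count=1: revealed 0 new [(none)] -> total=14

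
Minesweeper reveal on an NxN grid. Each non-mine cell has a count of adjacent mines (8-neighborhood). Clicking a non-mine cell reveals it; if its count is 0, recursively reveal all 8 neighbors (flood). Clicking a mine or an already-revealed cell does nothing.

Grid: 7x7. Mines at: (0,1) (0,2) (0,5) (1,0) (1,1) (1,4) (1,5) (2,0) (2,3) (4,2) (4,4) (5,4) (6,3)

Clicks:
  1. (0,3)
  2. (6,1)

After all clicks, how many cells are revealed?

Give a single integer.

Answer: 11

Derivation:
Click 1 (0,3) count=2: revealed 1 new [(0,3)] -> total=1
Click 2 (6,1) count=0: revealed 10 new [(3,0) (3,1) (4,0) (4,1) (5,0) (5,1) (5,2) (6,0) (6,1) (6,2)] -> total=11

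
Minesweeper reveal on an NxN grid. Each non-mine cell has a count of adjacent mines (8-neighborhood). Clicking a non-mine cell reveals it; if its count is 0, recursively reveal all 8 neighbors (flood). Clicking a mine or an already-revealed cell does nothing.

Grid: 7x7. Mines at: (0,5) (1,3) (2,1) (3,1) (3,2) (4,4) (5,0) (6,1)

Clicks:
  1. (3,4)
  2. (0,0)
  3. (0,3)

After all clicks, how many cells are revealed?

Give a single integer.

Answer: 8

Derivation:
Click 1 (3,4) count=1: revealed 1 new [(3,4)] -> total=1
Click 2 (0,0) count=0: revealed 6 new [(0,0) (0,1) (0,2) (1,0) (1,1) (1,2)] -> total=7
Click 3 (0,3) count=1: revealed 1 new [(0,3)] -> total=8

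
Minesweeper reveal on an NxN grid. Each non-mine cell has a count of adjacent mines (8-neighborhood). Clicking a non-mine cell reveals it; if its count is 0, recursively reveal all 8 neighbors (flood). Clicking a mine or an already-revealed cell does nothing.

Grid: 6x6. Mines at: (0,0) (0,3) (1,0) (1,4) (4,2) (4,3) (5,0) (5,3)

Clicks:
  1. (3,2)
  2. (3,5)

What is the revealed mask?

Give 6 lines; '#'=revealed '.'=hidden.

Click 1 (3,2) count=2: revealed 1 new [(3,2)] -> total=1
Click 2 (3,5) count=0: revealed 8 new [(2,4) (2,5) (3,4) (3,5) (4,4) (4,5) (5,4) (5,5)] -> total=9

Answer: ......
......
....##
..#.##
....##
....##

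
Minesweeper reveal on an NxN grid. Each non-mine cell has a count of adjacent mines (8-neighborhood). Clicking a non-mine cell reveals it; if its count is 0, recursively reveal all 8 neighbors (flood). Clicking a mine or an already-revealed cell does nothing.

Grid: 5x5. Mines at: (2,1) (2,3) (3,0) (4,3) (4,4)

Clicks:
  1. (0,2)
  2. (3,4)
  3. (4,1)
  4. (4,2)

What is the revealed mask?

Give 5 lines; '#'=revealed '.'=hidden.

Click 1 (0,2) count=0: revealed 10 new [(0,0) (0,1) (0,2) (0,3) (0,4) (1,0) (1,1) (1,2) (1,3) (1,4)] -> total=10
Click 2 (3,4) count=3: revealed 1 new [(3,4)] -> total=11
Click 3 (4,1) count=1: revealed 1 new [(4,1)] -> total=12
Click 4 (4,2) count=1: revealed 1 new [(4,2)] -> total=13

Answer: #####
#####
.....
....#
.##..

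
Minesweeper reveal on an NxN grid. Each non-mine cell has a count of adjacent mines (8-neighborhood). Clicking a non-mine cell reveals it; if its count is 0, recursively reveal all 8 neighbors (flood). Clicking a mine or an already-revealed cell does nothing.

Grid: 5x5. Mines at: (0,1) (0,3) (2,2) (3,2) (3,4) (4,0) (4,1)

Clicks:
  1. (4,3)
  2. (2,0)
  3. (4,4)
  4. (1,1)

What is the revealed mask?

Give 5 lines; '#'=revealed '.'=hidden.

Click 1 (4,3) count=2: revealed 1 new [(4,3)] -> total=1
Click 2 (2,0) count=0: revealed 6 new [(1,0) (1,1) (2,0) (2,1) (3,0) (3,1)] -> total=7
Click 3 (4,4) count=1: revealed 1 new [(4,4)] -> total=8
Click 4 (1,1) count=2: revealed 0 new [(none)] -> total=8

Answer: .....
##...
##...
##...
...##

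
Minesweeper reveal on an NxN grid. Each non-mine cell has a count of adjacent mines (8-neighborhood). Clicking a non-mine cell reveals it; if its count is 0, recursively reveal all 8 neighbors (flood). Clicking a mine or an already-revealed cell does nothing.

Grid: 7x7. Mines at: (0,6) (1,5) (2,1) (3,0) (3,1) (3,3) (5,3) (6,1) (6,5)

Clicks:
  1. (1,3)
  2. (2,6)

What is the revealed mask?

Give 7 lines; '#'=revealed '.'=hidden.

Click 1 (1,3) count=0: revealed 13 new [(0,0) (0,1) (0,2) (0,3) (0,4) (1,0) (1,1) (1,2) (1,3) (1,4) (2,2) (2,3) (2,4)] -> total=13
Click 2 (2,6) count=1: revealed 1 new [(2,6)] -> total=14

Answer: #####..
#####..
..###.#
.......
.......
.......
.......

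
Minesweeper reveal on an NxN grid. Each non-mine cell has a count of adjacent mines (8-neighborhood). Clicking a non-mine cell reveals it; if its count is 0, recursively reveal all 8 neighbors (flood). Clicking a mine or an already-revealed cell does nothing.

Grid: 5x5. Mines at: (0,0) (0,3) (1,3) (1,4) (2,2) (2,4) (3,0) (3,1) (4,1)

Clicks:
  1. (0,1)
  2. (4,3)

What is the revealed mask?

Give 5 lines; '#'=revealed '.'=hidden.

Click 1 (0,1) count=1: revealed 1 new [(0,1)] -> total=1
Click 2 (4,3) count=0: revealed 6 new [(3,2) (3,3) (3,4) (4,2) (4,3) (4,4)] -> total=7

Answer: .#...
.....
.....
..###
..###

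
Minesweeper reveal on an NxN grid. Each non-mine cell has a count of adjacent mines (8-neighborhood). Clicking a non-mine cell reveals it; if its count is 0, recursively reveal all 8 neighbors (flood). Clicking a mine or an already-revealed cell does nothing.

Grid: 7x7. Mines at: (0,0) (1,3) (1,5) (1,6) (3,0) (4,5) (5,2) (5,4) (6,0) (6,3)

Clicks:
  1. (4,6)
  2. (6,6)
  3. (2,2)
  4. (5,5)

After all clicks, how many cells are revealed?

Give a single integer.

Answer: 6

Derivation:
Click 1 (4,6) count=1: revealed 1 new [(4,6)] -> total=1
Click 2 (6,6) count=0: revealed 4 new [(5,5) (5,6) (6,5) (6,6)] -> total=5
Click 3 (2,2) count=1: revealed 1 new [(2,2)] -> total=6
Click 4 (5,5) count=2: revealed 0 new [(none)] -> total=6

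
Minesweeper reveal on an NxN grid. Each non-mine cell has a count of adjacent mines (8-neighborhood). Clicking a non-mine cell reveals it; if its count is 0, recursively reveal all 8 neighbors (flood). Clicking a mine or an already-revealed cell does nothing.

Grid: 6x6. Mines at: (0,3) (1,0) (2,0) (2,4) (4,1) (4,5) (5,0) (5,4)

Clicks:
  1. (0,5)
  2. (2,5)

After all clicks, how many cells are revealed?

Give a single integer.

Click 1 (0,5) count=0: revealed 4 new [(0,4) (0,5) (1,4) (1,5)] -> total=4
Click 2 (2,5) count=1: revealed 1 new [(2,5)] -> total=5

Answer: 5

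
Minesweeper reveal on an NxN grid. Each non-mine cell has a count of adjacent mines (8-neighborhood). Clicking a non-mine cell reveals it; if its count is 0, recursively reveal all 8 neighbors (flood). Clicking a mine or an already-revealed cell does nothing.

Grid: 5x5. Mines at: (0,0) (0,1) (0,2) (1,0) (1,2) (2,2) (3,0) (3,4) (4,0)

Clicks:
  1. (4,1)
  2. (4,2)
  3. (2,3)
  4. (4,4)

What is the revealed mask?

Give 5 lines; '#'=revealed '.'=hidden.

Answer: .....
.....
...#.
.###.
.####

Derivation:
Click 1 (4,1) count=2: revealed 1 new [(4,1)] -> total=1
Click 2 (4,2) count=0: revealed 5 new [(3,1) (3,2) (3,3) (4,2) (4,3)] -> total=6
Click 3 (2,3) count=3: revealed 1 new [(2,3)] -> total=7
Click 4 (4,4) count=1: revealed 1 new [(4,4)] -> total=8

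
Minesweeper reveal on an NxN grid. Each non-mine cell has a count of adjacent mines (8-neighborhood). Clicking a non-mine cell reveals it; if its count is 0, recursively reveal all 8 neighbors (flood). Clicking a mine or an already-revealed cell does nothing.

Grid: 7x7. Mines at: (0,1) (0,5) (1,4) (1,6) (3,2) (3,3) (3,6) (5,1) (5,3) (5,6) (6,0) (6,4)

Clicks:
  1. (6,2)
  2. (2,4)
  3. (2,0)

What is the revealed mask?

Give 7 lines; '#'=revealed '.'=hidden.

Click 1 (6,2) count=2: revealed 1 new [(6,2)] -> total=1
Click 2 (2,4) count=2: revealed 1 new [(2,4)] -> total=2
Click 3 (2,0) count=0: revealed 8 new [(1,0) (1,1) (2,0) (2,1) (3,0) (3,1) (4,0) (4,1)] -> total=10

Answer: .......
##.....
##..#..
##.....
##.....
.......
..#....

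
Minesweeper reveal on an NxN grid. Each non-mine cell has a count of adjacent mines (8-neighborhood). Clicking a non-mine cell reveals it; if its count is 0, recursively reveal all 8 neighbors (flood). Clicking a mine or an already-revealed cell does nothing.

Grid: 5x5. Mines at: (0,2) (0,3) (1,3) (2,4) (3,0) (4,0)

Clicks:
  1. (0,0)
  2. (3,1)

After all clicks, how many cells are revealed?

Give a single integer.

Click 1 (0,0) count=0: revealed 6 new [(0,0) (0,1) (1,0) (1,1) (2,0) (2,1)] -> total=6
Click 2 (3,1) count=2: revealed 1 new [(3,1)] -> total=7

Answer: 7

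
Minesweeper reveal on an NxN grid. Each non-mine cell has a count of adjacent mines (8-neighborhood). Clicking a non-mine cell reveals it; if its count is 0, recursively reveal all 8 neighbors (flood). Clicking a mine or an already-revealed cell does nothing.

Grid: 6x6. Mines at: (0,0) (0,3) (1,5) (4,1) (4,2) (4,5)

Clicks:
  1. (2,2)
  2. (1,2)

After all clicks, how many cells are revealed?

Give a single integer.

Click 1 (2,2) count=0: revealed 15 new [(1,0) (1,1) (1,2) (1,3) (1,4) (2,0) (2,1) (2,2) (2,3) (2,4) (3,0) (3,1) (3,2) (3,3) (3,4)] -> total=15
Click 2 (1,2) count=1: revealed 0 new [(none)] -> total=15

Answer: 15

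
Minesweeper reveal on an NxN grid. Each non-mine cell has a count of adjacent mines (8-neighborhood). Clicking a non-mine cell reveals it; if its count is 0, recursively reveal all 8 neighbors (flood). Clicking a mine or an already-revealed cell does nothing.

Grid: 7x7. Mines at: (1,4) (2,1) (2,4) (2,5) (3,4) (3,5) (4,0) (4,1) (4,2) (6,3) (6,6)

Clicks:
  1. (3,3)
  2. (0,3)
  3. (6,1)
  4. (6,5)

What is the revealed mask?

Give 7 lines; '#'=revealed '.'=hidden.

Click 1 (3,3) count=3: revealed 1 new [(3,3)] -> total=1
Click 2 (0,3) count=1: revealed 1 new [(0,3)] -> total=2
Click 3 (6,1) count=0: revealed 6 new [(5,0) (5,1) (5,2) (6,0) (6,1) (6,2)] -> total=8
Click 4 (6,5) count=1: revealed 1 new [(6,5)] -> total=9

Answer: ...#...
.......
.......
...#...
.......
###....
###..#.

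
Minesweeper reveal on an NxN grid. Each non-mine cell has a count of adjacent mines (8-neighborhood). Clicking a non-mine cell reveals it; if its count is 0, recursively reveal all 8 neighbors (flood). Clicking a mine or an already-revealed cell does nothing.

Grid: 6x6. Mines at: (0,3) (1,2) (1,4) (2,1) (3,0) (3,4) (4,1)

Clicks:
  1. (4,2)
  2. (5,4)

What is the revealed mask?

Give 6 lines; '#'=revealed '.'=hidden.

Click 1 (4,2) count=1: revealed 1 new [(4,2)] -> total=1
Click 2 (5,4) count=0: revealed 7 new [(4,3) (4,4) (4,5) (5,2) (5,3) (5,4) (5,5)] -> total=8

Answer: ......
......
......
......
..####
..####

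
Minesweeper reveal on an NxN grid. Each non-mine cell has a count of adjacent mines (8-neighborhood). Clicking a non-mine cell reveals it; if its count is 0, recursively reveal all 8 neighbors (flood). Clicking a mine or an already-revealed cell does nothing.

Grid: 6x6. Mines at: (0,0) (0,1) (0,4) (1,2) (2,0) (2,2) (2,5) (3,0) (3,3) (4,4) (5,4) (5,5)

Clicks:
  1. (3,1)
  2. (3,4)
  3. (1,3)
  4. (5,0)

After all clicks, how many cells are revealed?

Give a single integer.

Answer: 11

Derivation:
Click 1 (3,1) count=3: revealed 1 new [(3,1)] -> total=1
Click 2 (3,4) count=3: revealed 1 new [(3,4)] -> total=2
Click 3 (1,3) count=3: revealed 1 new [(1,3)] -> total=3
Click 4 (5,0) count=0: revealed 8 new [(4,0) (4,1) (4,2) (4,3) (5,0) (5,1) (5,2) (5,3)] -> total=11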